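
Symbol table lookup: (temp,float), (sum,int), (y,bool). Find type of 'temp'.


Lookup 'temp' → type float


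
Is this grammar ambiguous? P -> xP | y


right-linear, alternatives start with distinct terminals 'x' vs 'y': unique leftmost derivation
Unambiguous


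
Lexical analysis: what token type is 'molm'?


Pattern: letter/underscore followed by alphanumerics, not a keyword
Type: IDENTIFIER


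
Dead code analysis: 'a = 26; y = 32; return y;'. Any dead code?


a is assigned but never read
Dead: 'a = 26'


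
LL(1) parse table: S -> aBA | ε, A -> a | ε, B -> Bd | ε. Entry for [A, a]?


For [A, a]: 'a' ∈ FIRST(a)
Entry: A -> a


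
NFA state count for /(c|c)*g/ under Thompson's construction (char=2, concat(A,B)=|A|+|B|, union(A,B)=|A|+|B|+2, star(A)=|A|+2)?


Syntax tree has 3 char leaf(s), 1 union(s), 1 star(s)
chars contribute 3×2 = 6; each union adds +2; each star adds +2
Total: 6 + 2 + 2 = 10 states


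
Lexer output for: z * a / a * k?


Scan left to right, longest-match per lexeme
Tokens: ID(z), OP(*), ID(a), OP(/), ID(a), OP(*), ID(k)


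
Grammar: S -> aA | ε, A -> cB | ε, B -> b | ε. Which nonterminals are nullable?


A nonterminal is nullable iff some alternative derives ε (directly, or every symbol in it is nullable)
Nullable: {A, B, S}


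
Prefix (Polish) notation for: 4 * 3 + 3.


left-to-right (same/higher precedence on left): tree is (+ (* 4 3) 3)
Prefix: + * 4 3 3


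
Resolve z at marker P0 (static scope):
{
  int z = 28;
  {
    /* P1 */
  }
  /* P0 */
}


z declared in the same block as P0
z = 28


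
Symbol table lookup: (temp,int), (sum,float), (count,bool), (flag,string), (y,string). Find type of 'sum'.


Lookup 'sum' → type float


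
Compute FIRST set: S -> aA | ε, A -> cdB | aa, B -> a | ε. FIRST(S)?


Per alternative of S: FIRST(aA) = {a}; FIRST(ε) = {ε}
FIRST(S) = {a, ε}


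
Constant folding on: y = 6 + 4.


6 + 4 = 10 at compile time
Optimized: y = 10


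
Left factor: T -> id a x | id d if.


Common prefix: 'id'
Factored: T -> id T', T' -> a x | d if


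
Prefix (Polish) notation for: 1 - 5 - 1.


left-to-right (same/higher precedence on left): tree is (- (- 1 5) 1)
Prefix: - - 1 5 1


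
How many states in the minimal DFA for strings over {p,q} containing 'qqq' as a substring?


KMP-style automaton: 3 progress states + 1 absorbing accept = 4
Minimal DFA: 4 states


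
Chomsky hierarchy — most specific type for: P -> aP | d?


Right-linear: every RHS is a terminal or a terminal followed by one nonterminal
Classification: Type 3 (Regular)


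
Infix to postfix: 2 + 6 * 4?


* has higher precedence, evaluate 6*4 first
Postfix: 2 6 4 * +


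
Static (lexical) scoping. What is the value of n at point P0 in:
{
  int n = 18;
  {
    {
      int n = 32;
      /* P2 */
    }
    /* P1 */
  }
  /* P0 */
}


n declared in the same block as P0
n = 18


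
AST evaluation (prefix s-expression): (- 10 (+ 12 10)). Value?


Evaluate inner: (+ 12 10) = 22
Evaluate root: (- 10 22) = -12
Result: -12


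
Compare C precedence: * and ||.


'*' is multiplicative (level 10); '||' is logical OR (level 1)
Higher level binds tighter
'*' has higher precedence than '||'


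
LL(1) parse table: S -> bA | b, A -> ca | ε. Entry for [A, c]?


For [A, c]: 'c' ∈ FIRST(ca)
Entry: A -> ca


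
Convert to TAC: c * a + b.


Break into single-operator statements:
t1 = c * a
t2 = t1 + b


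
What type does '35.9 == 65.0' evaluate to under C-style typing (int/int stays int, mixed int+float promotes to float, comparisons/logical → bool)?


Operand types: float == float
Rule: comparison yields bool
Result type: bool


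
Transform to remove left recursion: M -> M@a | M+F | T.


Left-recursive alternatives: M@a, M+F; non-recursive: T
Introduce M': M -> TM', M' -> @aM' | +FM' | ε


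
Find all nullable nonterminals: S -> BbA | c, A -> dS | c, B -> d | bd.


A nonterminal is nullable iff some alternative derives ε (directly, or every symbol in it is nullable)
Nullable: {}


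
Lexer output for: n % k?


Scan left to right, longest-match per lexeme
Tokens: ID(n), OP(%), ID(k)


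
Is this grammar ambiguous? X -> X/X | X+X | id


'id/id+id' has two parse trees (no precedence encoded between / and +)
Ambiguous


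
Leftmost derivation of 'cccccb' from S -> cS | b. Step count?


Derivation: S => cS => ccS => cccS => ccccS => cccccS => cccccb
Steps: 6


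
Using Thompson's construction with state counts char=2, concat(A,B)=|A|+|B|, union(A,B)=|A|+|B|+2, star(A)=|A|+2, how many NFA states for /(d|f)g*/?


Syntax tree has 3 char leaf(s), 1 union(s), 1 star(s)
chars contribute 3×2 = 6; each union adds +2; each star adds +2
Total: 6 + 2 + 2 = 10 states


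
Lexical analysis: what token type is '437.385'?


Pattern: digits with a decimal point
Type: FLOAT_LITERAL


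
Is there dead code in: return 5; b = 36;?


statement follows a return and is unreachable
Dead: 'b = 36'


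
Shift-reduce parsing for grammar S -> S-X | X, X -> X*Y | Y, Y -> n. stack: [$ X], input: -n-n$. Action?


lookahead ∉ {*} so X won't extend; reduce S -> X
Action: reduce (S -> X)


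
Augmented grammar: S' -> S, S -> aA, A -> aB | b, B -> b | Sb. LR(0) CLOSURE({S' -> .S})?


Start: S' -> .S
For each item with dot before a nonterminal B, add B -> .γ for every B-production
Closure: [S' -> .S, S -> .aA]


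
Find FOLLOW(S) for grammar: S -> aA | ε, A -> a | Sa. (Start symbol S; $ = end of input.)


$ ∈ FOLLOW(S). For each A -> αBβ: add FIRST(β)\{ε} to FOLLOW(B); if β nullable, add FOLLOW(A).
FOLLOW(S) = {$, a}


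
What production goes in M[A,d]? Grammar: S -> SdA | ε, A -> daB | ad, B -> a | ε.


For [A, d]: 'd' ∈ FIRST(daB)
Entry: A -> daB


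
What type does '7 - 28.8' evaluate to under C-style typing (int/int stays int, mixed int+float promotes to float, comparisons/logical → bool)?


Operand types: int - float
Rule: mixed int/float promotes to float; int/int stays int
Result type: float


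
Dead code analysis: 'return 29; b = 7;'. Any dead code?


statement follows a return and is unreachable
Dead: 'b = 7'


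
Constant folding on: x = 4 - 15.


4 - 15 = -11 at compile time
Optimized: x = -11


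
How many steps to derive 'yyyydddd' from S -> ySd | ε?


Derivation: S => ySd => yySdd => yyySddd => yyyySdddd => yyyydddd
Steps: 5


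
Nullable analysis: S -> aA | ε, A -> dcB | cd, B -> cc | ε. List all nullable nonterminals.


A nonterminal is nullable iff some alternative derives ε (directly, or every symbol in it is nullable)
Nullable: {B, S}


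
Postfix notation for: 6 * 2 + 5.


Left to right (same or higher precedence on left)
Postfix: 6 2 * 5 +


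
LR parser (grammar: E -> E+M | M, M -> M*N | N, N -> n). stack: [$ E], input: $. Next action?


start symbol E on stack, input exhausted
Action: accept


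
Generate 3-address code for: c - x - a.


Break into single-operator statements:
t1 = c - x
t2 = t1 - a


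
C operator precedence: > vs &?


'>' is relational (level 7); '&' is bitwise AND (level 5)
Higher level binds tighter
'>' has higher precedence than '&'


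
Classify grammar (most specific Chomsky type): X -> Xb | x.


Left-linear: every RHS is a terminal or one nonterminal followed by a terminal
Classification: Type 3 (Regular)


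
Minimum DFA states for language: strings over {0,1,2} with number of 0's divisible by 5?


Track (count of 0) mod 5: states 0..4, accept at 0
Minimal DFA: 5 states


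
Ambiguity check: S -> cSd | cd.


balanced c^n…d^n: each string has a unique parse
Unambiguous


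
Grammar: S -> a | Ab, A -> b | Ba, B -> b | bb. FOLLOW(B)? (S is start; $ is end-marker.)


$ ∈ FOLLOW(S). For each A -> αBβ: add FIRST(β)\{ε} to FOLLOW(B); if β nullable, add FOLLOW(A).
FOLLOW(B) = {a}


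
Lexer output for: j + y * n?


Scan left to right, longest-match per lexeme
Tokens: ID(j), OP(+), ID(y), OP(*), ID(n)


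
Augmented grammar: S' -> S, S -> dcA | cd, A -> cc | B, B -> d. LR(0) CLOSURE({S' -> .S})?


Start: S' -> .S
For each item with dot before a nonterminal B, add B -> .γ for every B-production
Closure: [S' -> .S, S -> .dcA, S -> .cd]


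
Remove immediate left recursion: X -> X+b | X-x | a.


Left-recursive alternatives: X+b, X-x; non-recursive: a
Introduce X': X -> aX', X' -> +bX' | -xX' | ε


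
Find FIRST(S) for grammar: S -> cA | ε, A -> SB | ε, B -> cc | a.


Per alternative of S: FIRST(cA) = {c}; FIRST(ε) = {ε}
FIRST(S) = {c, ε}


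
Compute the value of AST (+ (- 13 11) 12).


Evaluate inner: (- 13 11) = 2
Evaluate root: (+ 2 12) = 14
Result: 14


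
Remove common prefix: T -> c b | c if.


Common prefix: 'c'
Factored: T -> c T', T' -> b | if


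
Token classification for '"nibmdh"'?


Pattern: double-quoted sequence
Type: STRING_LITERAL


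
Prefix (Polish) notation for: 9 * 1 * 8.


left-to-right (same/higher precedence on left): tree is (* (* 9 1) 8)
Prefix: * * 9 1 8


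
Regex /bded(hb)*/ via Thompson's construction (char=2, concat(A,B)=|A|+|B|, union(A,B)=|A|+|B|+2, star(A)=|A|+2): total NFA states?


Syntax tree has 6 char leaf(s), 0 union(s), 1 star(s)
chars contribute 6×2 = 12; each union adds +2; each star adds +2
Total: 12 + 0 + 2 = 14 states


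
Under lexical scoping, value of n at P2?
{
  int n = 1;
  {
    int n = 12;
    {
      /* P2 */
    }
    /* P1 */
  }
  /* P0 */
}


P2's block does not declare n; resolves to the enclosing declaration at depth 1
n = 12


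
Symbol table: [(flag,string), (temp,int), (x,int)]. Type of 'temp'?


Lookup 'temp' → type int


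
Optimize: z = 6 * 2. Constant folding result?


6 * 2 = 12 at compile time
Optimized: z = 12


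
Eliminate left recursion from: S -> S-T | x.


Left-recursive alternatives: S-T; non-recursive: x
Introduce S': S -> xS', S' -> -TS' | ε


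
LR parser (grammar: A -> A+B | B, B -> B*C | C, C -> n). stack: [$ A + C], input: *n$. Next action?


'C' (not preceded by B*) is the handle for B -> C
Action: reduce (B -> C)


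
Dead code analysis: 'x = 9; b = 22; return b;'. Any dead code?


x is assigned but never read
Dead: 'x = 9'


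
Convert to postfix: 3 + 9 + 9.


Left to right (same or higher precedence on left)
Postfix: 3 9 + 9 +


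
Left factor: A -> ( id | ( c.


Common prefix: '('
Factored: A -> ( A', A' -> id | c


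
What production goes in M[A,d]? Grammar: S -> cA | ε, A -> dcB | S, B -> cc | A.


For [A, d]: 'd' ∈ FIRST(dcB)
Entry: A -> dcB


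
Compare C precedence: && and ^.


'^' is bitwise XOR (level 4); '&&' is logical AND (level 2)
Higher level binds tighter
'^' has higher precedence than '&&'


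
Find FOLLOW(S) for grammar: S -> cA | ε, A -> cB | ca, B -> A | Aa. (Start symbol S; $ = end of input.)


$ ∈ FOLLOW(S). For each A -> αBβ: add FIRST(β)\{ε} to FOLLOW(B); if β nullable, add FOLLOW(A).
FOLLOW(S) = {$}


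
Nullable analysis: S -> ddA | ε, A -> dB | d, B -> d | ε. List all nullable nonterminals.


A nonterminal is nullable iff some alternative derives ε (directly, or every symbol in it is nullable)
Nullable: {B, S}


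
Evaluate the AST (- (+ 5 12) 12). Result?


Evaluate inner: (+ 5 12) = 17
Evaluate root: (- 17 12) = 5
Result: 5


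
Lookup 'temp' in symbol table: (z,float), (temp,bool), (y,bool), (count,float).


Lookup 'temp' → type bool


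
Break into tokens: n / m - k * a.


Scan left to right, longest-match per lexeme
Tokens: ID(n), OP(/), ID(m), OP(-), ID(k), OP(*), ID(a)


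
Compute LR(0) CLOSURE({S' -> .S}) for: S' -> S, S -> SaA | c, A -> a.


Start: S' -> .S
For each item with dot before a nonterminal B, add B -> .γ for every B-production
Closure: [S' -> .S, S -> .SaA, S -> .c]


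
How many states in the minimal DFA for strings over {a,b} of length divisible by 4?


Track length mod 4: states 0..3, accept at 0
Minimal DFA: 4 states


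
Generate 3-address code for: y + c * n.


Break into single-operator statements:
t1 = c * n
t2 = y + t1


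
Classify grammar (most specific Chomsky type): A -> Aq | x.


Left-linear: every RHS is a terminal or one nonterminal followed by a terminal
Classification: Type 3 (Regular)


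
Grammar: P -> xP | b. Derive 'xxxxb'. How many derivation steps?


Derivation: P => xP => xxP => xxxP => xxxxP => xxxxb
Steps: 5


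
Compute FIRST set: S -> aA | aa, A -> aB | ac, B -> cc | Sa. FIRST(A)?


Per alternative of A: FIRST(aB) = {a}; FIRST(ac) = {a}
FIRST(A) = {a}


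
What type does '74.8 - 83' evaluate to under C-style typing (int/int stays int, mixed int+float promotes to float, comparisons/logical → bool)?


Operand types: float - int
Rule: mixed int/float promotes to float; int/int stays int
Result type: float


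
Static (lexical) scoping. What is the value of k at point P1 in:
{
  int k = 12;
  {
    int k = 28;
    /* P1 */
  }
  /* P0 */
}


k declared in the same block as P1
k = 28


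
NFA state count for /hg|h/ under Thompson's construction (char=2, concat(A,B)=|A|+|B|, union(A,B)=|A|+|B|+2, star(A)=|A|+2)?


Syntax tree has 3 char leaf(s), 1 union(s), 0 star(s)
chars contribute 3×2 = 6; each union adds +2; each star adds +2
Total: 6 + 2 + 0 = 8 states


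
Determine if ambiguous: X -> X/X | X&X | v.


'v/v&v' has two parse trees (no precedence encoded between / and &)
Ambiguous


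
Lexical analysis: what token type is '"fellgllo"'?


Pattern: double-quoted sequence
Type: STRING_LITERAL


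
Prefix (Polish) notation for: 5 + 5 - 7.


left-to-right (same/higher precedence on left): tree is (- (+ 5 5) 7)
Prefix: - + 5 5 7


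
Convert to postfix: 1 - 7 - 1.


Left to right (same or higher precedence on left)
Postfix: 1 7 - 1 -


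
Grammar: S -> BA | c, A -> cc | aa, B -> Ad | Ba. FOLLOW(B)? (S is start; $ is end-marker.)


$ ∈ FOLLOW(S). For each A -> αBβ: add FIRST(β)\{ε} to FOLLOW(B); if β nullable, add FOLLOW(A).
FOLLOW(B) = {a, c}


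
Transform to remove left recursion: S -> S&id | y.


Left-recursive alternatives: S&id; non-recursive: y
Introduce S': S -> yS', S' -> &idS' | ε


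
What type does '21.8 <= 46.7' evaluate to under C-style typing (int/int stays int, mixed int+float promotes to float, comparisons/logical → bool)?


Operand types: float <= float
Rule: comparison yields bool
Result type: bool


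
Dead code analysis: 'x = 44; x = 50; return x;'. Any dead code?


first assignment to x is overwritten before any read
Dead: 'x = 44'


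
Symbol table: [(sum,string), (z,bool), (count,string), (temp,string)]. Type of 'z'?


Lookup 'z' → type bool


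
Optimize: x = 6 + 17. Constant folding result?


6 + 17 = 23 at compile time
Optimized: x = 23


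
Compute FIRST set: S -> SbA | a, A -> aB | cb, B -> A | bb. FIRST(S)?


Per alternative of S: FIRST(SbA) = {a}; FIRST(a) = {a}
FIRST(S) = {a}


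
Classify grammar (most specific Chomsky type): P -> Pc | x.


Left-linear: every RHS is a terminal or one nonterminal followed by a terminal
Classification: Type 3 (Regular)


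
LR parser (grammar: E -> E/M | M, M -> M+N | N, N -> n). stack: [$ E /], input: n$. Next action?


no handle ('E/' is not any RHS); shift 'n'
Action: shift


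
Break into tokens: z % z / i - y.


Scan left to right, longest-match per lexeme
Tokens: ID(z), OP(%), ID(z), OP(/), ID(i), OP(-), ID(y)


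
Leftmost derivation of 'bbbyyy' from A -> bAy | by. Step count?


Derivation: A => bAy => bbAyy => bbbyyy
Steps: 3


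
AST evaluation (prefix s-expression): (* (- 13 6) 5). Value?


Evaluate inner: (- 13 6) = 7
Evaluate root: (* 7 5) = 35
Result: 35


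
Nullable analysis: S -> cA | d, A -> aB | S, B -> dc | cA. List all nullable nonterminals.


A nonterminal is nullable iff some alternative derives ε (directly, or every symbol in it is nullable)
Nullable: {}


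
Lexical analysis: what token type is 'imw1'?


Pattern: letter/underscore followed by alphanumerics, not a keyword
Type: IDENTIFIER


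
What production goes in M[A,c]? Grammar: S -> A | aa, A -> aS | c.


For [A, c]: 'c' ∈ FIRST(c)
Entry: A -> c


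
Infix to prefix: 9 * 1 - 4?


left-to-right (same/higher precedence on left): tree is (- (* 9 1) 4)
Prefix: - * 9 1 4


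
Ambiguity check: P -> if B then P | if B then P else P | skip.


dangling else: 'if B then if B then skip else skip' parses two ways
Ambiguous


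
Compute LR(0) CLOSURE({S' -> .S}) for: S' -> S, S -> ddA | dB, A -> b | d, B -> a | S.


Start: S' -> .S
For each item with dot before a nonterminal B, add B -> .γ for every B-production
Closure: [S' -> .S, S -> .ddA, S -> .dB]


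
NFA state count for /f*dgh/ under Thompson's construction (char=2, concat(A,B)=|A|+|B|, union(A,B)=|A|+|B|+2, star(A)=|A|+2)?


Syntax tree has 4 char leaf(s), 0 union(s), 1 star(s)
chars contribute 4×2 = 8; each union adds +2; each star adds +2
Total: 8 + 0 + 2 = 10 states


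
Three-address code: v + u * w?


Break into single-operator statements:
t1 = u * w
t2 = v + t1


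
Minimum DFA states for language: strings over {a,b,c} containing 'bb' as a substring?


KMP-style automaton: 2 progress states + 1 absorbing accept = 3
Minimal DFA: 3 states


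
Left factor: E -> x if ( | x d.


Common prefix: 'x'
Factored: E -> x E', E' -> if ( | d


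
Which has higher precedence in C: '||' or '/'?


'/' is multiplicative (level 10); '||' is logical OR (level 1)
Higher level binds tighter
'/' has higher precedence than '||'


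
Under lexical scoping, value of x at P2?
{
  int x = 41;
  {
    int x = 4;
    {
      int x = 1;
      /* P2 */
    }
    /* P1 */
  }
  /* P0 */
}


x declared in the same block as P2
x = 1


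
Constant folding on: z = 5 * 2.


5 * 2 = 10 at compile time
Optimized: z = 10


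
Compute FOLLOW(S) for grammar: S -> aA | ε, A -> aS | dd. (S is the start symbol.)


$ ∈ FOLLOW(S). For each A -> αBβ: add FIRST(β)\{ε} to FOLLOW(B); if β nullable, add FOLLOW(A).
FOLLOW(S) = {$}


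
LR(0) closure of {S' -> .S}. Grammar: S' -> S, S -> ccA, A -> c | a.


Start: S' -> .S
For each item with dot before a nonterminal B, add B -> .γ for every B-production
Closure: [S' -> .S, S -> .ccA]


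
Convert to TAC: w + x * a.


Break into single-operator statements:
t1 = x * a
t2 = w + t1


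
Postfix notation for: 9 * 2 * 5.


Left to right (same or higher precedence on left)
Postfix: 9 2 * 5 *


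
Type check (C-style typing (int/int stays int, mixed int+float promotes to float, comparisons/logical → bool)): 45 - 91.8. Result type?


Operand types: int - float
Rule: mixed int/float promotes to float; int/int stays int
Result type: float


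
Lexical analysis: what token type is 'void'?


Pattern: reserved word
Type: KEYWORD


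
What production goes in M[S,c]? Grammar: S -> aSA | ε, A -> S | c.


For [S, c]: ε is nullable and 'c' ∈ FOLLOW(S)
Entry: S -> ε


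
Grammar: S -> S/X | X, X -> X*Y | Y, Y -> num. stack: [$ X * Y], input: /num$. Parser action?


handle 'X*Y' on top
Action: reduce (X -> X*Y)


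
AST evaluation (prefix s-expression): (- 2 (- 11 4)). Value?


Evaluate inner: (- 11 4) = 7
Evaluate root: (- 2 7) = -5
Result: -5


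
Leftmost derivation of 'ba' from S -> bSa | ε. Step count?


Derivation: S => bSa => ba
Steps: 2


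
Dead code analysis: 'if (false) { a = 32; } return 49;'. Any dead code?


condition is constant false, so the whole block is unreachable
Dead: 'if (false) { a = 32; }'


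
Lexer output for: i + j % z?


Scan left to right, longest-match per lexeme
Tokens: ID(i), OP(+), ID(j), OP(%), ID(z)


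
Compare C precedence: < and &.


'<' is relational (level 7); '&' is bitwise AND (level 5)
Higher level binds tighter
'<' has higher precedence than '&'


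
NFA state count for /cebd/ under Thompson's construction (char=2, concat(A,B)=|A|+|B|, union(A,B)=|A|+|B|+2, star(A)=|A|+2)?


Syntax tree has 4 char leaf(s), 0 union(s), 0 star(s)
chars contribute 4×2 = 8; each union adds +2; each star adds +2
Total: 8 + 0 + 0 = 8 states


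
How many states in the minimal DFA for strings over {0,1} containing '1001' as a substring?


KMP-style automaton: 4 progress states + 1 absorbing accept = 5
Minimal DFA: 5 states


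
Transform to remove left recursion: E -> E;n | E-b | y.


Left-recursive alternatives: E;n, E-b; non-recursive: y
Introduce E': E -> yE', E' -> ;nE' | -bE' | ε


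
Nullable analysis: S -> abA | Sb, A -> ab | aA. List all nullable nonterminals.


A nonterminal is nullable iff some alternative derives ε (directly, or every symbol in it is nullable)
Nullable: {}


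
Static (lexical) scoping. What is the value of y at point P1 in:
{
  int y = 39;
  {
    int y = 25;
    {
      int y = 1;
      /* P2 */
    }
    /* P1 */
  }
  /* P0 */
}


y declared in the same block as P1
y = 25


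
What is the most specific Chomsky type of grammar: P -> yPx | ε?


Single nonterminal LHS, but y^n x^n is not regular
Classification: Type 2 (Context-Free)


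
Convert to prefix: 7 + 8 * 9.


'*' binds tighter: tree is (+ 7 (* 8 9))
Prefix: + 7 * 8 9


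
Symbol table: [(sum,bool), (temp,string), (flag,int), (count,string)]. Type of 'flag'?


Lookup 'flag' → type int


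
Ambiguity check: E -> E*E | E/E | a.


'a*a/a' has two parse trees (no precedence encoded between * and /)
Ambiguous


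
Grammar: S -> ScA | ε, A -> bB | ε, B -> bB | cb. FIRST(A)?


Per alternative of A: FIRST(bB) = {b}; FIRST(ε) = {ε}
FIRST(A) = {b, ε}


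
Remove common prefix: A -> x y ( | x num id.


Common prefix: 'x'
Factored: A -> x A', A' -> y ( | num id


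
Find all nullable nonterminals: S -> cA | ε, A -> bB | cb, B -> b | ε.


A nonterminal is nullable iff some alternative derives ε (directly, or every symbol in it is nullable)
Nullable: {B, S}


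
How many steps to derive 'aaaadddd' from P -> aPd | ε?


Derivation: P => aPd => aaPdd => aaaPddd => aaaaPdddd => aaaadddd
Steps: 5


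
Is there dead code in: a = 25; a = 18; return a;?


first assignment to a is overwritten before any read
Dead: 'a = 25'


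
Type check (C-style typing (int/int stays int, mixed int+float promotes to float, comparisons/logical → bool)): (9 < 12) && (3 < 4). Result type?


Operand types: bool && bool
Rule: logical operators take bool operands and yield bool
Result type: bool


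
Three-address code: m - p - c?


Break into single-operator statements:
t1 = m - p
t2 = t1 - c


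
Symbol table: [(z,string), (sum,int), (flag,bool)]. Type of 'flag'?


Lookup 'flag' → type bool


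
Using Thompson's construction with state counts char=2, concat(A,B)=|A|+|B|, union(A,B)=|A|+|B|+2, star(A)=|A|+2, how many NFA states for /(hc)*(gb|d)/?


Syntax tree has 5 char leaf(s), 1 union(s), 1 star(s)
chars contribute 5×2 = 10; each union adds +2; each star adds +2
Total: 10 + 2 + 2 = 14 states


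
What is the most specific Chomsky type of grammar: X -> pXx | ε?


Single nonterminal LHS, but p^n x^n is not regular
Classification: Type 2 (Context-Free)


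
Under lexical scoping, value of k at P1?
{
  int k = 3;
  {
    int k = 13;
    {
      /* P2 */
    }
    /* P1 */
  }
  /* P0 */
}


k declared in the same block as P1
k = 13


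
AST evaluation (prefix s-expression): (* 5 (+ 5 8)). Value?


Evaluate inner: (+ 5 8) = 13
Evaluate root: (* 5 13) = 65
Result: 65


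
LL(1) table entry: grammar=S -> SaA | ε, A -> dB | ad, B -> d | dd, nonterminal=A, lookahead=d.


For [A, d]: 'd' ∈ FIRST(dB)
Entry: A -> dB


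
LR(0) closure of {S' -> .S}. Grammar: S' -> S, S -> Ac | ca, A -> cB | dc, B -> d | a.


Start: S' -> .S
For each item with dot before a nonterminal B, add B -> .γ for every B-production
Closure: [S' -> .S, S -> .Ac, S -> .ca, A -> .cB, A -> .dc]


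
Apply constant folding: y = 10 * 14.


10 * 14 = 140 at compile time
Optimized: y = 140


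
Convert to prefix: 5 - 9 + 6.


left-to-right (same/higher precedence on left): tree is (+ (- 5 9) 6)
Prefix: + - 5 9 6


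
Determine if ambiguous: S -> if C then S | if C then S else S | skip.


dangling else: 'if C then if C then skip else skip' parses two ways
Ambiguous


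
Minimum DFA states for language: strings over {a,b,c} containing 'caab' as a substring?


KMP-style automaton: 4 progress states + 1 absorbing accept = 5
Minimal DFA: 5 states


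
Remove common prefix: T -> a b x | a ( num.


Common prefix: 'a'
Factored: T -> a T', T' -> b x | ( num


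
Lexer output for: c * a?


Scan left to right, longest-match per lexeme
Tokens: ID(c), OP(*), ID(a)


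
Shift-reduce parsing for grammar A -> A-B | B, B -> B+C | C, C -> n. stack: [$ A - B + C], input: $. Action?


handle 'B+C' on top
Action: reduce (B -> B+C)


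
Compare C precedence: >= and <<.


'<<' is shift (level 8); '>=' is relational (level 7)
Higher level binds tighter
'<<' has higher precedence than '>='


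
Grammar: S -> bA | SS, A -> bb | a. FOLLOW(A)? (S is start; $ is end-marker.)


$ ∈ FOLLOW(S). For each A -> αBβ: add FIRST(β)\{ε} to FOLLOW(B); if β nullable, add FOLLOW(A).
FOLLOW(A) = {$, b}


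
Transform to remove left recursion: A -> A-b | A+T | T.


Left-recursive alternatives: A-b, A+T; non-recursive: T
Introduce A': A -> TA', A' -> -bA' | +TA' | ε


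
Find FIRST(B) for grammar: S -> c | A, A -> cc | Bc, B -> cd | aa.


Per alternative of B: FIRST(cd) = {c}; FIRST(aa) = {a}
FIRST(B) = {a, c}


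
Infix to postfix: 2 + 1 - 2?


Left to right (same or higher precedence on left)
Postfix: 2 1 + 2 -


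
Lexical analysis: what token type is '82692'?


Pattern: digits only
Type: INTEGER_LITERAL


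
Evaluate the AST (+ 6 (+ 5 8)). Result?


Evaluate inner: (+ 5 8) = 13
Evaluate root: (+ 6 13) = 19
Result: 19


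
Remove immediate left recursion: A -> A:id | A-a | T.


Left-recursive alternatives: A:id, A-a; non-recursive: T
Introduce A': A -> TA', A' -> :idA' | -aA' | ε


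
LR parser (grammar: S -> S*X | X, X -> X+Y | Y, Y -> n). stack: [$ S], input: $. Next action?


start symbol S on stack, input exhausted
Action: accept


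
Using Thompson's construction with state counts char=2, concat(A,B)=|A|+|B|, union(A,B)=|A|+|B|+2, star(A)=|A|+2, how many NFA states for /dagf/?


Syntax tree has 4 char leaf(s), 0 union(s), 0 star(s)
chars contribute 4×2 = 8; each union adds +2; each star adds +2
Total: 8 + 0 + 0 = 8 states


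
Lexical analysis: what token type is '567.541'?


Pattern: digits with a decimal point
Type: FLOAT_LITERAL


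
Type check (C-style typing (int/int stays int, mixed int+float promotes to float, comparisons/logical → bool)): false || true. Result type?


Operand types: bool || bool
Rule: logical operators take bool operands and yield bool
Result type: bool


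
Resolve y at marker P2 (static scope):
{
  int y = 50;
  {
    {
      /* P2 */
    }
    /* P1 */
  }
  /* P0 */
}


P2's block does not declare y; resolves to the enclosing declaration at depth 0
y = 50


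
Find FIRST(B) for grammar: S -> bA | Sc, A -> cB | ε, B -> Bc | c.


Per alternative of B: FIRST(Bc) = {c}; FIRST(c) = {c}
FIRST(B) = {c}


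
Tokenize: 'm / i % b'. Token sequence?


Scan left to right, longest-match per lexeme
Tokens: ID(m), OP(/), ID(i), OP(%), ID(b)


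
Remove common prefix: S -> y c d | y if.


Common prefix: 'y'
Factored: S -> y S', S' -> c d | if


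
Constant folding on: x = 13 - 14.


13 - 14 = -1 at compile time
Optimized: x = -1


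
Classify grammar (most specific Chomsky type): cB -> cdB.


LHS has context (more than one symbol) and |LHS| ≤ |RHS|
Classification: Type 1 (Context-Sensitive)


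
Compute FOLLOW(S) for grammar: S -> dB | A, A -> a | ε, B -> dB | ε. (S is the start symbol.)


$ ∈ FOLLOW(S). For each A -> αBβ: add FIRST(β)\{ε} to FOLLOW(B); if β nullable, add FOLLOW(A).
FOLLOW(S) = {$}


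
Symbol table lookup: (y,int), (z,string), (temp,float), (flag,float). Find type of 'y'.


Lookup 'y' → type int


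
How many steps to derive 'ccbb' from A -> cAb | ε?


Derivation: A => cAb => ccAbb => ccbb
Steps: 3


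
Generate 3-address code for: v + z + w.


Break into single-operator statements:
t1 = v + z
t2 = t1 + w


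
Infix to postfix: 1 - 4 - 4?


Left to right (same or higher precedence on left)
Postfix: 1 4 - 4 -


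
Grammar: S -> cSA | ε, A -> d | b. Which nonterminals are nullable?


A nonterminal is nullable iff some alternative derives ε (directly, or every symbol in it is nullable)
Nullable: {S}


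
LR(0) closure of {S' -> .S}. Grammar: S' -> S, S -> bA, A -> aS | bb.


Start: S' -> .S
For each item with dot before a nonterminal B, add B -> .γ for every B-production
Closure: [S' -> .S, S -> .bA]


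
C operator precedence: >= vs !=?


'>=' is relational (level 7); '!=' is equality (level 6)
Higher level binds tighter
'>=' has higher precedence than '!='


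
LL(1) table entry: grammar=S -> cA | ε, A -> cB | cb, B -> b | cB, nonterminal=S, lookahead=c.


For [S, c]: 'c' ∈ FIRST(cA)
Entry: S -> cA


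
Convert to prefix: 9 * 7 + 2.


left-to-right (same/higher precedence on left): tree is (+ (* 9 7) 2)
Prefix: + * 9 7 2


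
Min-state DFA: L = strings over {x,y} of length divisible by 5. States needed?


Track length mod 5: states 0..4, accept at 0
Minimal DFA: 5 states


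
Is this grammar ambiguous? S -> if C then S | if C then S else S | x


dangling else: 'if C then if C then x else x' parses two ways
Ambiguous


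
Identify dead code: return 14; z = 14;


statement follows a return and is unreachable
Dead: 'z = 14'


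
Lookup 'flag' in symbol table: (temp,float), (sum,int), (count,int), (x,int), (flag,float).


Lookup 'flag' → type float


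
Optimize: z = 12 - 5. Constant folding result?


12 - 5 = 7 at compile time
Optimized: z = 7


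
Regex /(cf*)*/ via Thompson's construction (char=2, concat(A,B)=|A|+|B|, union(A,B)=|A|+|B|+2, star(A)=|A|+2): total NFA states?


Syntax tree has 2 char leaf(s), 0 union(s), 2 star(s)
chars contribute 2×2 = 4; each union adds +2; each star adds +2
Total: 4 + 0 + 4 = 8 states


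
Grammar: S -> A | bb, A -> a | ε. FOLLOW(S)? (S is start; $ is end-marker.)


$ ∈ FOLLOW(S). For each A -> αBβ: add FIRST(β)\{ε} to FOLLOW(B); if β nullable, add FOLLOW(A).
FOLLOW(S) = {$}


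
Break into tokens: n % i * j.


Scan left to right, longest-match per lexeme
Tokens: ID(n), OP(%), ID(i), OP(*), ID(j)


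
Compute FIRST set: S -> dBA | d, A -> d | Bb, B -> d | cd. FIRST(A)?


Per alternative of A: FIRST(d) = {d}; FIRST(Bb) = {c, d}
FIRST(A) = {c, d}


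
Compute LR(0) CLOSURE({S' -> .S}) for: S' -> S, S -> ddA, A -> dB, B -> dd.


Start: S' -> .S
For each item with dot before a nonterminal B, add B -> .γ for every B-production
Closure: [S' -> .S, S -> .ddA]


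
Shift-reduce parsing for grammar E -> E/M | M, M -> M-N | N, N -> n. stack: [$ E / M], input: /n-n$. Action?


handle 'E/M' on top; lookahead ∈ FOLLOW(E) = {/, $}
Action: reduce (E -> E/M)


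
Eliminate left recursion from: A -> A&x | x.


Left-recursive alternatives: A&x; non-recursive: x
Introduce A': A -> xA', A' -> &xA' | ε


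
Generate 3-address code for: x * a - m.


Break into single-operator statements:
t1 = x * a
t2 = t1 - m


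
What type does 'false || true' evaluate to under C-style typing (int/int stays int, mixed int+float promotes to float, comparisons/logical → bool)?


Operand types: bool || bool
Rule: logical operators take bool operands and yield bool
Result type: bool


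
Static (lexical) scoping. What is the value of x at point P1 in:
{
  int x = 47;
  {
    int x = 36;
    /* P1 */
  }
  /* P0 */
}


x declared in the same block as P1
x = 36


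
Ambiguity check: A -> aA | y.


right-linear, alternatives start with distinct terminals 'a' vs 'y': unique leftmost derivation
Unambiguous


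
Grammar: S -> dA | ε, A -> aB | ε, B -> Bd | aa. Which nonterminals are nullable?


A nonterminal is nullable iff some alternative derives ε (directly, or every symbol in it is nullable)
Nullable: {A, S}


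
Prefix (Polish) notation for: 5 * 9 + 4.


left-to-right (same/higher precedence on left): tree is (+ (* 5 9) 4)
Prefix: + * 5 9 4


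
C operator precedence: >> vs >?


'>>' is shift (level 8); '>' is relational (level 7)
Higher level binds tighter
'>>' has higher precedence than '>'


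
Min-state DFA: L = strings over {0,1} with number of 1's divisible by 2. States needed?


Track (count of 1) mod 2: states 0..1, accept at 0
Minimal DFA: 2 states


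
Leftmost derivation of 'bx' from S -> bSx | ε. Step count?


Derivation: S => bSx => bx
Steps: 2


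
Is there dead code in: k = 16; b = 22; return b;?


k is assigned but never read
Dead: 'k = 16'


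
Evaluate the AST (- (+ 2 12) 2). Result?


Evaluate inner: (+ 2 12) = 14
Evaluate root: (- 14 2) = 12
Result: 12


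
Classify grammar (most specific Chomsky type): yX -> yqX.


LHS has context (more than one symbol) and |LHS| ≤ |RHS|
Classification: Type 1 (Context-Sensitive)


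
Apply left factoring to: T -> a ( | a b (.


Common prefix: 'a'
Factored: T -> a T', T' -> ( | b (


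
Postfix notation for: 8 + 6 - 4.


Left to right (same or higher precedence on left)
Postfix: 8 6 + 4 -


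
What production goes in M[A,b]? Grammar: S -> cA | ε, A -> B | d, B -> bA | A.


For [A, b]: 'b' ∈ FIRST(B)
Entry: A -> B


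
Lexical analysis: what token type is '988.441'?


Pattern: digits with a decimal point
Type: FLOAT_LITERAL


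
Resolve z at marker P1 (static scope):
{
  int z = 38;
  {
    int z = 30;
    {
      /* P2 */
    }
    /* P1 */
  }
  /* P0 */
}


z declared in the same block as P1
z = 30


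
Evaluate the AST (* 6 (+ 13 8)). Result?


Evaluate inner: (+ 13 8) = 21
Evaluate root: (* 6 21) = 126
Result: 126


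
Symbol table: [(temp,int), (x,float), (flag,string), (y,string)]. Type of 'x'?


Lookup 'x' → type float


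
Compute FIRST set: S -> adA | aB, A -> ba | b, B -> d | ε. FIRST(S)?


Per alternative of S: FIRST(adA) = {a}; FIRST(aB) = {a}
FIRST(S) = {a}


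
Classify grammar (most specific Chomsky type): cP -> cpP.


LHS has context (more than one symbol) and |LHS| ≤ |RHS|
Classification: Type 1 (Context-Sensitive)


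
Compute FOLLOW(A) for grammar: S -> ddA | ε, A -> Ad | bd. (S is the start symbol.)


$ ∈ FOLLOW(S). For each A -> αBβ: add FIRST(β)\{ε} to FOLLOW(B); if β nullable, add FOLLOW(A).
FOLLOW(A) = {$, d}


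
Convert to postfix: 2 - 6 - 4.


Left to right (same or higher precedence on left)
Postfix: 2 6 - 4 -


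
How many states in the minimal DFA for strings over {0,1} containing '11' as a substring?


KMP-style automaton: 2 progress states + 1 absorbing accept = 3
Minimal DFA: 3 states


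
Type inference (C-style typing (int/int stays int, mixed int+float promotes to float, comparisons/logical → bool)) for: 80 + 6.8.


Operand types: int + float
Rule: mixed int/float promotes to float; int/int stays int
Result type: float


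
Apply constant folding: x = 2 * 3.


2 * 3 = 6 at compile time
Optimized: x = 6


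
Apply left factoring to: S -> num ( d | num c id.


Common prefix: 'num'
Factored: S -> num S', S' -> ( d | c id


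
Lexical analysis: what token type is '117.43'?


Pattern: digits with a decimal point
Type: FLOAT_LITERAL


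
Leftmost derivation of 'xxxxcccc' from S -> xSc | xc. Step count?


Derivation: S => xSc => xxScc => xxxSccc => xxxxcccc
Steps: 4


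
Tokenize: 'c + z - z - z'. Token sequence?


Scan left to right, longest-match per lexeme
Tokens: ID(c), OP(+), ID(z), OP(-), ID(z), OP(-), ID(z)


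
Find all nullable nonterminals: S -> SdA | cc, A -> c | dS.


A nonterminal is nullable iff some alternative derives ε (directly, or every symbol in it is nullable)
Nullable: {}


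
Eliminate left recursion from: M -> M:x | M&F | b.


Left-recursive alternatives: M:x, M&F; non-recursive: b
Introduce M': M -> bM', M' -> :xM' | &FM' | ε


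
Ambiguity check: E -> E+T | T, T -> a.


precedence layered via separate nonterminal T: deterministic
Unambiguous


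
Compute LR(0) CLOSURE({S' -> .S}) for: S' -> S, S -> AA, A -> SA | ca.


Start: S' -> .S
For each item with dot before a nonterminal B, add B -> .γ for every B-production
Closure: [S' -> .S, S -> .AA, A -> .SA, A -> .ca]


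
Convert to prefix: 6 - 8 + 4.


left-to-right (same/higher precedence on left): tree is (+ (- 6 8) 4)
Prefix: + - 6 8 4


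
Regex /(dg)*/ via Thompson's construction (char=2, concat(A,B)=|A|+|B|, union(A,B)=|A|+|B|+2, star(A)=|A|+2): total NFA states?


Syntax tree has 2 char leaf(s), 0 union(s), 1 star(s)
chars contribute 2×2 = 4; each union adds +2; each star adds +2
Total: 4 + 0 + 2 = 6 states


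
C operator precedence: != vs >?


'>' is relational (level 7); '!=' is equality (level 6)
Higher level binds tighter
'>' has higher precedence than '!='


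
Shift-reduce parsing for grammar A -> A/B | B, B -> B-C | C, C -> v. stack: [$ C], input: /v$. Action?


'C' (not preceded by B-) is the handle for B -> C
Action: reduce (B -> C)


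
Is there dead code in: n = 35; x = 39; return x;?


n is assigned but never read
Dead: 'n = 35'


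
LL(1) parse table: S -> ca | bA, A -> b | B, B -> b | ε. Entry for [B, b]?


For [B, b]: 'b' ∈ FIRST(b)
Entry: B -> b


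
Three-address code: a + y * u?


Break into single-operator statements:
t1 = y * u
t2 = a + t1


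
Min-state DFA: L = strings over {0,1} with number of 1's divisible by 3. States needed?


Track (count of 1) mod 3: states 0..2, accept at 0
Minimal DFA: 3 states


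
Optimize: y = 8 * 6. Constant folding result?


8 * 6 = 48 at compile time
Optimized: y = 48


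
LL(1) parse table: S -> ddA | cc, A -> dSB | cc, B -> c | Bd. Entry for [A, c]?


For [A, c]: 'c' ∈ FIRST(cc)
Entry: A -> cc


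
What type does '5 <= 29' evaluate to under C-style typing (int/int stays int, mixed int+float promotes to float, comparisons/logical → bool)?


Operand types: int <= int
Rule: comparison yields bool
Result type: bool


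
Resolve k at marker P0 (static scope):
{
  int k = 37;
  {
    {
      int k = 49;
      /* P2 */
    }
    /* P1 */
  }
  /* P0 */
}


k declared in the same block as P0
k = 37


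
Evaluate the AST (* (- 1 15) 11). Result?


Evaluate inner: (- 1 15) = -14
Evaluate root: (* -14 11) = -154
Result: -154


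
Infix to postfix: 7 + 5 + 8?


Left to right (same or higher precedence on left)
Postfix: 7 5 + 8 +


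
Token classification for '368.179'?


Pattern: digits with a decimal point
Type: FLOAT_LITERAL


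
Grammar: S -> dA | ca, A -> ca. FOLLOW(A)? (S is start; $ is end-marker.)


$ ∈ FOLLOW(S). For each A -> αBβ: add FIRST(β)\{ε} to FOLLOW(B); if β nullable, add FOLLOW(A).
FOLLOW(A) = {$}
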